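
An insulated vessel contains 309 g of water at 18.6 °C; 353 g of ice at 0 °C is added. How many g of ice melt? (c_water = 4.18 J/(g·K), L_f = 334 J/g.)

Heat available from the water dropping to 0 °C: 309×4.18×18.6 = 24024 J.
Fully melting the ice requires m_ice L_f = 353×334 = 117902 J.
24024 J < 117902 J, so only part of the ice melts and the system sits at 0 °C.
Mass melted = 24024/334 ≈ 71.93 g.

m_melted ≈ 71.9 g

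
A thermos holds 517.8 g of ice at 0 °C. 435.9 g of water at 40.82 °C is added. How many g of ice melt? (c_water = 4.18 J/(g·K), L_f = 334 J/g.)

Heat available from the water dropping to 0 °C: 435.9·4.18·40.82 = 74377 J.
Fully melting the ice requires m_ice L_f = 517.8·334 = 172945 J.
That's not enough to melt it all — equilibrium is at 0 °C with ice remaining.
m_melted·334 = 74377  ⇒  m_melted ≈ 222.7 g.

m_melted ≈ 223 g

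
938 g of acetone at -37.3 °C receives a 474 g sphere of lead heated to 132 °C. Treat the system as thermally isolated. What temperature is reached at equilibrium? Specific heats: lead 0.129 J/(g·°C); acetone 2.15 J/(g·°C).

Net heat exchanged in the isolated system is zero:
474·0.129·(T − 132) + 938·2.15·(T − (-37.3)) = 0
61.15(T − 132) + 2016.7(T − (-37.3)) = 0
2077.8 T = -67152
T = -67152 / 2077.8 = -32.3 °C

T_f ≈ -32.3 °C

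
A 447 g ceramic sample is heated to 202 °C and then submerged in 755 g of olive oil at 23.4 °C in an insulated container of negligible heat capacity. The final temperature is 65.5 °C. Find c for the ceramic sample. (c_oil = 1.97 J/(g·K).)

c ≈ 1.03 J/(g·K)

Taking heat into each body as positive, Σ m c ΔT = 0:
447·c·(65.5 − 202) + 755·1.97·(65.5 − 23.4) = 0
-61016 c = -62617
c = -62617/-61016 ≈ 1.026 J/(g·K)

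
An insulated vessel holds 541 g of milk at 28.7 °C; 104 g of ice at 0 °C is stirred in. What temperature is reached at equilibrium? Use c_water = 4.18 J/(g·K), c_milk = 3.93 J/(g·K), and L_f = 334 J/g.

T_f ≈ 10.3 °C

Heat gained plus heat lost sum to zero:
fusion: m_ice L_f = 104·334 = 34736; meltwater 0→T: 104·4.18·T = 434.72 T; milk: 2126.1(T − 28.7)
2560.8 T = 61020 − 34736 = 26284
T ≈ 10.26 °C (positive, so assuming full melt was valid).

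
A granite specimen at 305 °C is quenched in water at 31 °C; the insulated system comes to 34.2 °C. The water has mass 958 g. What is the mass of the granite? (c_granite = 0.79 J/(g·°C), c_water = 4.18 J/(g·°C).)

Setting the total heat transfer to zero:
m×0.79×(34.2 − 305) + 958×4.18×(34.2 − 31) = 0
-213.93 m = -12814
m = -12814/-213.93 ≈ 59.9 g

m ≈ 59.9 g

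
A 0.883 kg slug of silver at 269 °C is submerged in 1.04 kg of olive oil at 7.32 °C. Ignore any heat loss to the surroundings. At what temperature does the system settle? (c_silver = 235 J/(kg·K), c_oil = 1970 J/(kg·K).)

T_f ≈ 31.4 °C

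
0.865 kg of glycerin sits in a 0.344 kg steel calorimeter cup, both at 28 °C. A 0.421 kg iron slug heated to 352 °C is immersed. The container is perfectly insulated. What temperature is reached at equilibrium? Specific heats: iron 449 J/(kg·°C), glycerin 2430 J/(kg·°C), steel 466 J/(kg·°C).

T_f ≈ 53.0 °C

Net heat exchanged in the isolated system is zero:
0.421·449·(T − 352) + 0.865·2430·(T − 28) + 0.344·466·(T − 28) = 0
189.03(T − 352) + 2101.9(T − 28) + 160.3(T − 28) = 0
(189.03 + 2101.9 + 160.3) T = 189.03·352 + 2101.9·28 + 160.3·28
T = 129881/2451.3 ≈ 52.99 °C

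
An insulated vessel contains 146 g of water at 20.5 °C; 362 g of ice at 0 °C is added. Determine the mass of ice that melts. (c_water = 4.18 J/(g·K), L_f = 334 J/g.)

m_melted ≈ 37.5 g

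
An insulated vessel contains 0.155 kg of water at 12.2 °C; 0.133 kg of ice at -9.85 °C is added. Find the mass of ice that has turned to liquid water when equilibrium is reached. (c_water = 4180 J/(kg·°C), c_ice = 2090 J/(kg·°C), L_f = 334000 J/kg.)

m_melted ≈ 0.0155 kg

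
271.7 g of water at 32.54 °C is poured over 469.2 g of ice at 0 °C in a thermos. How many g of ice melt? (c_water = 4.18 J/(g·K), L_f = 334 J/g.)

Water can give up m c ΔT = 271.7×4.18×32.54 = 36956 J before reaching 0 °C.
Melting all 469.2 g of ice would need 469.2×334 = 156713 J.
That's not enough to melt it all — equilibrium is at 0 °C with ice remaining.
m_melt = 36956 / L_f = 110.6 g.

m_melted ≈ 111 g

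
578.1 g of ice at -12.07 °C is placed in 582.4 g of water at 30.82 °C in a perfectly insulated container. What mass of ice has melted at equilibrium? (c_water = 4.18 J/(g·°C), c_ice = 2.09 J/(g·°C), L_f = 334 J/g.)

Cooling the water to 0 °C releases 582.4×4.18×30.82 = 75029 J.
Warming the ice to 0 °C takes 578.1×2.09×12.07 = 14583 J, leaving 60446 J for melting.
To melt every bit of ice: 578.1×334 = 193085 J.
That's not enough to melt it all — equilibrium is at 0 °C with ice remaining.
m_melt = 60446 / L_f = 181 g.

m_melted ≈ 181 g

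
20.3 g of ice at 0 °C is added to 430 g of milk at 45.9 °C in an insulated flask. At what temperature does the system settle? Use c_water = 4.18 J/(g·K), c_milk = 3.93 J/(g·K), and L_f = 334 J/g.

Energy conservation, ΣQ = 0:
melt ice: 20.3×334 = 6780.2
  warm the meltwater: 84.85 T
  milk cools: 430×3.93×(T − 45.9) = 1689.9(T − 45.9)
1774.8 T = 77566 − 6780.2 = 70786
T ≈ 39.89 °C — above 0 °C, consistent with complete melting.

T_f ≈ 39.9 °C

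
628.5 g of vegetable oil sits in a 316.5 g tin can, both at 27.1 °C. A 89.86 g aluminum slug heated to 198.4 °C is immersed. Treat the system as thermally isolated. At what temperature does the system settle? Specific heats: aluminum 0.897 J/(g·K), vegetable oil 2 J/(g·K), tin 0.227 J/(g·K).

Let T be the final temperature. ΣQ_i = 0:
89.86·0.897·(T − 198.4) + 628.5·2·(T − 27.1) + 316.5·0.227·(T − 27.1) = 0
(80.6 + 1257 + 71.85) T = 80.6·198.4 + 1257·27.1 + 71.85·27.1
T ≈ 36.90 °C

T_f ≈ 36.9 °C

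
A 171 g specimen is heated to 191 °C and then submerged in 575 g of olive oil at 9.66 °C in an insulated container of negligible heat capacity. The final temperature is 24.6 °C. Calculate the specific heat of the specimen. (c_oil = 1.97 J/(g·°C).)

c ≈ 0.595 J/(g·°C)

Let T be the final temperature. ΣQ_i = 0:
171×c×(24.6 − 191) + 575×1.97×(24.6 − 9.66) = 0
-28454 c = -16923
c = -16923/-28454 ≈ 0.5948 J/(g·°C)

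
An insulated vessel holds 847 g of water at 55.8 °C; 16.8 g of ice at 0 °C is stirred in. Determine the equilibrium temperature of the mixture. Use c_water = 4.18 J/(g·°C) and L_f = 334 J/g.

T_f ≈ 53.2 °C

Taking heat into each body as positive, Σ m c ΔT = 0:
fusion: m_ice L_f = 16.8·334 = 5611.2
  meltwater 0→T: 16.8·4.18·T = 70.22 T
  water cools: 847·4.18·(T − 55.8) = 3540.5(T − 55.8)
3610.7 T = 197558 − 5611.2 = 191946
T ≈ 53.16 °C — above 0 °C, consistent with complete melting.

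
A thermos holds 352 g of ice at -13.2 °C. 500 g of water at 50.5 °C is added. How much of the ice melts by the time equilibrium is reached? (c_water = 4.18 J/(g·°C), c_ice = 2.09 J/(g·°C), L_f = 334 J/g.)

Heat available from the water dropping to 0 °C: 500·4.18·50.5 = 105545 J.
Warming the ice to 0 °C takes 352·2.09·13.2 = 9711 J, leaving 95834 J for melting.
To melt every bit of ice: 352·334 = 117568 J.
That's not enough to melt it all — equilibrium is at 0 °C with ice remaining.
Mass melted = 95834/334 ≈ 286.9 g.

m_melted ≈ 287 g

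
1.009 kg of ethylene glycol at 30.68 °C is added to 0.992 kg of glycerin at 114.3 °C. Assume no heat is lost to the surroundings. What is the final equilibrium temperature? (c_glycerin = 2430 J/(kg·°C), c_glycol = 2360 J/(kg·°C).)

T_f is the heat-capacity-weighted average of the initial temperatures:
T_f = (2410.6×114.3 + 2381.2×30.68) / (2410.6 + 2381.2)
    = 348583 / 4791.8 ≈ 72.75 °C

T_f ≈ 72.7 °C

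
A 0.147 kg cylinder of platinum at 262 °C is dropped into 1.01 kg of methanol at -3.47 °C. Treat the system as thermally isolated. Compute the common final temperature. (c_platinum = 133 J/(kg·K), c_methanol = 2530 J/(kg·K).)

T_f ≈ -1.5 °C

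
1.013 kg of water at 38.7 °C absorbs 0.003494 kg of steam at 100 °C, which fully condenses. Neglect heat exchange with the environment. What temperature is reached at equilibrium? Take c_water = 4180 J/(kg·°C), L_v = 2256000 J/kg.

T_f ≈ 40.8 °C

Sum of m c ΔT and latent-heat terms is zero:
steam→water at 100 °C releases m L_v = 0.003494·2256000 = 7882.5
  condensed water 100 °C→T: 14.6(T − 100)
  water warms: 1.013·4180·(T − 38.7) = 4234.3(T − 38.7)
4248.9 T = 7882.5 + 1460.5 + 163869 = 173212
T ≈ 40.77 °C — below 100 °C, confirming all the steam condensed.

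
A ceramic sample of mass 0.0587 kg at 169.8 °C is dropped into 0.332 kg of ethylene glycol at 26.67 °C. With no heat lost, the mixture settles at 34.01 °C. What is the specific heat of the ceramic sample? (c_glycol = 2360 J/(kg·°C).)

Let T be the final temperature. ΣQ_i = 0:
0.0587·c·(34.01 − 169.8) + 0.332·2360·(34.01 − 26.67) = 0
-7.971 c = -5751
c = -5751/-7.971 ≈ 721.5 J/(kg·°C)

c ≈ 722 J/(kg·°C)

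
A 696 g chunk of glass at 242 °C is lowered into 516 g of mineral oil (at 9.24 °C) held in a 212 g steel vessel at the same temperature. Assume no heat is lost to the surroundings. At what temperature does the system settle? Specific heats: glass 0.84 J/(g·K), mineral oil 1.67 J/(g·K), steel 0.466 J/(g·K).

T_f is the heat-capacity-weighted average of the initial temperatures:
T_f = (584.64·242 + 861.72·9.24 + 98.79·9.24) / (584.64 + 861.72 + 98.79)
    = 150358 / 1545.2 ≈ 97.31 °C

T_f ≈ 97.3 °C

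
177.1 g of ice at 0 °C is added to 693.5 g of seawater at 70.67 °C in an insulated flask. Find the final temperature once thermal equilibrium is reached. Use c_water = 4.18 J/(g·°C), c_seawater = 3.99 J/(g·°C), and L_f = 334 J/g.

T_f ≈ 38.9 °C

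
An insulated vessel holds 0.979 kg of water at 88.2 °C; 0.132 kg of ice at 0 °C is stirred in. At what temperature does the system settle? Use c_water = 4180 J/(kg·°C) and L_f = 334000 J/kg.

T_f ≈ 68.2 °C

Conservation of energy gives ΣQ = 0:
fusion: m_ice L_f = 0.132×334000 = 44088; warm the meltwater: 551.76 T; water cools: 0.979×4180×(T − 88.2) = 4092.2(T − 88.2)
4644 T = 360934 − 44088 = 316846
T ≈ 68.23 °C. Since T > 0 °C, the all-ice-melts assumption holds.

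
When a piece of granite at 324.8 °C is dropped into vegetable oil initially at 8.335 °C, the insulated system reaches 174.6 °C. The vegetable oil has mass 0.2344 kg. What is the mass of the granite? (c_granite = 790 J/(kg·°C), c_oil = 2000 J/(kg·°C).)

m ≈ 0.657 kg

|Q_granite| = |Q_oil|:
m·790·(324.8 − 174.6) = 0.2344·2000·(174.6 − 8.335)
118658 m = 77945  ⇒  m ≈ 0.6569 kg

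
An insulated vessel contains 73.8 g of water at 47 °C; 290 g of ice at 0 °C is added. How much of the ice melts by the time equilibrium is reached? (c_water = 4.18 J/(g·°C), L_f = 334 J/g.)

m_melted ≈ 43.4 g

Cooling the water to 0 °C releases 73.8·4.18·47 = 14499 J.
To melt every bit of ice: 290·334 = 96860 J.
Since 14499 < 96860 J, not all the ice melts; equilibrium is at 0 °C.
Mass melted = 14499/334 ≈ 43.41 g.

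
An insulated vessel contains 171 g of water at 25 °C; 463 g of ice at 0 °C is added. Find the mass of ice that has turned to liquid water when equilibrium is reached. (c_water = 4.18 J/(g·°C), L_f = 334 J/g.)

m_melted ≈ 53.5 g

Heat available from the water dropping to 0 °C: 171·4.18·25 = 17870 J.
Melting all 463 g of ice would need 463·334 = 154642 J.
17870 J < 154642 J, so only part of the ice melts and the system sits at 0 °C.
m_melt = 17870 / L_f = 53.5 g.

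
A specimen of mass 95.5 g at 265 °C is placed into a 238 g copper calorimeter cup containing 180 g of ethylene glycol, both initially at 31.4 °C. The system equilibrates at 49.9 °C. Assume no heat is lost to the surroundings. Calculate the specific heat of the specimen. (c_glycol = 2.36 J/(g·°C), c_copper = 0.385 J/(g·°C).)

c ≈ 0.465 J/(g·°C)

Net heat exchanged in the isolated system is zero:
95.5×c×(49.9 − 265) + 180×2.36×(49.9 − 31.4) + 238×0.385×(49.9 − 31.4) = 0
-20542 c = -9554
c = -9554/-20542 ≈ 0.4651 J/(g·°C)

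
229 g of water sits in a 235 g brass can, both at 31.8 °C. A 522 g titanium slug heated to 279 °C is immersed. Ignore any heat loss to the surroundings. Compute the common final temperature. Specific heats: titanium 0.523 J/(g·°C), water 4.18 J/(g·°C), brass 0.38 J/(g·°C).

Net heat exchanged in the isolated system is zero:
522·0.523·(T − 279) + 229·4.18·(T − 31.8) + 235·0.38·(T − 31.8) = 0
273.01(T − 279) + 957.22(T − 31.8) + 89.3(T − 31.8) = 0
1319.5 T = 109448
T = 109448 / 1319.5 = 82.9 °C

T_f ≈ 82.9 °C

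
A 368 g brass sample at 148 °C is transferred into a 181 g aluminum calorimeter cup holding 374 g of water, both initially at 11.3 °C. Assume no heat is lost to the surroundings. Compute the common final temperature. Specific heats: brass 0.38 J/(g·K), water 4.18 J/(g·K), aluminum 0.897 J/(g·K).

T_f ≈ 21.5 °C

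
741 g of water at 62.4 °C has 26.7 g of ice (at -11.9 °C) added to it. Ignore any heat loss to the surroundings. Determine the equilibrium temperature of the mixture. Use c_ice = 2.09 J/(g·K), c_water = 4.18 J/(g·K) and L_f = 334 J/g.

T_f ≈ 57.2 °C

Setting the total heat transfer to zero:
ice -11.9→0 °C: 26.7×2.09×11.9 = 664.06
  fusion: m_ice L_f = 26.7×334 = 8917.8
  warm the meltwater: 111.61 T
  water: 3097.4(T − 62.4)
3209 T = 193277 − 9581.9 = 183695
T ≈ 57.24 °C (positive, so assuming full melt was valid).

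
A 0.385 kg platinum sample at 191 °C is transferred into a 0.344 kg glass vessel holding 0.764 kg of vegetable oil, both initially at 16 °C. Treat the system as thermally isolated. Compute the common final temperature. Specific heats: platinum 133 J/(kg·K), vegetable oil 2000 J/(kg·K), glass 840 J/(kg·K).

T_f = Σ m_i c_i T_i / Σ m_i c_i:
T_f = (51.2·191 + 1528·16 + 288.96·16) / (51.2 + 1528 + 288.96)
    = 38852 / 1868.2 ≈ 20.80 °C

T_f ≈ 20.8 °C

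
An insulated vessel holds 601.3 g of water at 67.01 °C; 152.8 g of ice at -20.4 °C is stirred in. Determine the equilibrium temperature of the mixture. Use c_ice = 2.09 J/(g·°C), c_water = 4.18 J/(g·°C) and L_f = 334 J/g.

T_f ≈ 35.2 °C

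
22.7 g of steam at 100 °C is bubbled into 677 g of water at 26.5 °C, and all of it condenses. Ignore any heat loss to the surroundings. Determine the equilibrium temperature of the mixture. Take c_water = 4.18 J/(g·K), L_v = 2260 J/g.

Energy conservation, ΣQ = 0:
latent heat released on condensation: 22.7×2260 = 51302
  condensate cools 100→T: 22.7×4.18×(T − 100) = 94.89(T − 100)
  original water: 2829.9(T − 26.5)
2924.7 T = 51302 + 9488.6 + 74991 = 135782
T ≈ 46.43 °C — below 100 °C, confirming all the steam condensed.

T_f ≈ 46.4 °C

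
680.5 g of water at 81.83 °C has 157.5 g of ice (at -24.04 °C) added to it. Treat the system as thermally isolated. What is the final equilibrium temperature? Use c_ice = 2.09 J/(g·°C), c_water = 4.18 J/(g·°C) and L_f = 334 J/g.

T_f ≈ 49.2 °C

Let T be the final temperature. ΣQ_i = 0:
ice -24.04→0 °C: 157.5×2.09×24.04 = 7913.4; fusion: m_ice L_f = 157.5×334 = 52605; meltwater 0→T: 157.5×4.18×T = 658.35 T; water cools: 680.5×4.18×(T − 81.83) = 2844.5(T − 81.83)
3502.8 T = 232765 − 60518 = 172246
T ≈ 49.17 °C — above 0 °C, consistent with complete melting.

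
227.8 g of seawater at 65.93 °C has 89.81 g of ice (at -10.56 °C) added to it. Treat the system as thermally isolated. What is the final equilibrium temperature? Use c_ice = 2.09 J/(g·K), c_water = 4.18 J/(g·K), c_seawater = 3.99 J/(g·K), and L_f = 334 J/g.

Setting the total heat transfer to zero:
warm ice to 0 °C: 89.81·2.09·(0 − (-10.56)) = 1982.1; melt ice: 89.81·334 = 29997; meltwater 0→T: 89.81·4.18·T = 375.41 T; seawater cools: 227.8·3.99·(T − 65.93) = 908.92(T − 65.93)
1284.3 T = 59925 − 31979 = 27947
T ≈ 21.76 °C (positive, so assuming full melt was valid).

T_f ≈ 21.8 °C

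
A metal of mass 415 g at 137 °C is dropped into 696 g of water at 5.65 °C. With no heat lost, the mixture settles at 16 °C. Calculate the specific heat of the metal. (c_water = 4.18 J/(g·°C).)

c ≈ 0.6 J/(g·°C)

Taking heat into each body as positive, Σ m c ΔT = 0:
415·c·(16 − 137) + 696·4.18·(16 − 5.65) = 0
-50215 c = -30111
c = -30111/-50215 ≈ 0.5996 J/(g·°C)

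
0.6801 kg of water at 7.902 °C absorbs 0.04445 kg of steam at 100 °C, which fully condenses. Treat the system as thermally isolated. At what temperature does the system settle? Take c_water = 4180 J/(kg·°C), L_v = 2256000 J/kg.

T_f ≈ 46.7 °C

Taking heat into each body as positive, Σ m c ΔT = 0:
latent heat released on condensation: 0.04445·2256000 = 100279
  condensed water 100 °C→T: 185.8(T − 100)
  water warms: 0.6801·4180·(T − 7.902) = 2842.8(T − 7.902)
3028.6 T = 100279 + 18580 + 22464 = 141323
T ≈ 46.66 °C — below 100 °C, confirming all the steam condensed.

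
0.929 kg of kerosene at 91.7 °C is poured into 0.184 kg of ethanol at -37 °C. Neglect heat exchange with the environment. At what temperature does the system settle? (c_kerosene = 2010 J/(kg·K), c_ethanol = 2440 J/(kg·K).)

T_f ≈ 66.8 °C

Let T be the final temperature. ΣQ_i = 0:
0.929·2010·(T − 91.7) + 0.184·2440·(T − (-37)) = 0
1867.3(T − 91.7) + 448.96(T − (-37)) = 0
2316.2 T = 154619
T = 154619/2316.2 ≈ 66.75 °C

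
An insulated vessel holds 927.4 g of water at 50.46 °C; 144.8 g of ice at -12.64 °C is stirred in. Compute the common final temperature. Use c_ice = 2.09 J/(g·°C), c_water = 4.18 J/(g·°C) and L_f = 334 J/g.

Setting the total heat transfer to zero:
warm ice to 0 °C: 144.8×2.09×(0 − (-12.64)) = 3825.3; melt ice: 144.8×334 = 48363; warm the meltwater: 605.26 T; water: 3876.5(T − 50.46)
4481.8 T = 195610 − 52188 = 143421
T ≈ 32.00 °C (positive, so assuming full melt was valid).

T_f ≈ 32.0 °C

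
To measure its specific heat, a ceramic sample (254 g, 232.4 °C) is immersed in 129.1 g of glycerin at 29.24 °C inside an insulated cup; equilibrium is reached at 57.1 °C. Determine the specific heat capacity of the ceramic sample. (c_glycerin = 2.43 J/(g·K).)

c ≈ 0.196 J/(g·K)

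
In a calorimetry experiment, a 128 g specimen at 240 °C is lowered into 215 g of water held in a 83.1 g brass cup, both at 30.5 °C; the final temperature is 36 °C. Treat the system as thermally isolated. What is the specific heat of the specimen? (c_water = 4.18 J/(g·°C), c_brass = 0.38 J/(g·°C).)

c ≈ 0.196 J/(g·°C)

Conservation of energy gives ΣQ = 0:
128×c×(36 − 240) + 215×4.18×(36 − 30.5) + 83.1×0.38×(36 − 30.5) = 0
-26112 c = -5116.5
c = -5116.5/-26112 ≈ 0.1959 J/(g·°C)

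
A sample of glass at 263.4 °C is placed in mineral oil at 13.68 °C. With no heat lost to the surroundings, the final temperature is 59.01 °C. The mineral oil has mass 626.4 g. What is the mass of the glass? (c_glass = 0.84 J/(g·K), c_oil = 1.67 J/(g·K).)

m ≈ 276 g

Net heat exchanged in the isolated system is zero:
m·0.84·(59.01 − 263.4) + 626.4·1.67·(59.01 − 13.68) = 0
-171.69 m = -47419
m = -47419/-171.69 ≈ 276.2 g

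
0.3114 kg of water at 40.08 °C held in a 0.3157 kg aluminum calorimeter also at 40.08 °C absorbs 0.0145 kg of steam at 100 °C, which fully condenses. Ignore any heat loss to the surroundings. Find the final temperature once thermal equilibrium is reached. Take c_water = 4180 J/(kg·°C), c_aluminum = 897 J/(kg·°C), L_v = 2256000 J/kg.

Sum of m c ΔT and latent-heat terms is zero:
latent heat released on condensation: 0.0145×2256000 = 32712
  condensed water 100 °C→T: 60.61(T − 100)
  water warms: 0.3114×4180×(T − 40.08) = 1301.7(T − 40.08)
  cup: 283.18(T − 40.08)
1645.4 T = 32712 + 6061 + 63520 = 102293
T ≈ 62.17 °C (< 100 °C, so full condensation is consistent).

T_f ≈ 62.2 °C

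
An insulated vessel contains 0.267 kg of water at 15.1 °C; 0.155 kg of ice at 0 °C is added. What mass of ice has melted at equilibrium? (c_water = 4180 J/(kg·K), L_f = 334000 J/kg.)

m_melted ≈ 0.0505 kg

Heat available from the water dropping to 0 °C: 0.267×4180×15.1 = 16853 J.
Melting all 0.155 kg of ice would need 0.155×334000 = 51770 J.
That's not enough to melt it all — equilibrium is at 0 °C with ice remaining.
m_melted×334000 = 16853  ⇒  m_melted ≈ 0.05046 kg.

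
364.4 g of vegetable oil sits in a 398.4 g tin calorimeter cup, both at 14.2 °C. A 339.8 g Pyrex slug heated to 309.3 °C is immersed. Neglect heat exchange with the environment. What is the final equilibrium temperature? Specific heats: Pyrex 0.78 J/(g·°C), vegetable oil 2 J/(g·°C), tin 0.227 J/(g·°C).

T_f ≈ 86.3 °C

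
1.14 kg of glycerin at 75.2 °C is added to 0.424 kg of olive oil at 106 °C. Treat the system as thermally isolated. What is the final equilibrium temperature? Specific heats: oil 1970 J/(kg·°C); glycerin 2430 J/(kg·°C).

T_f ≈ 82.3 °C

Heat lost by the oil equals heat gained by the glycerin:
0.424×1970×(106 − T) = 1.14×2430×(T − 75.2)
835.28(106 − T) = 2770.2(T − 75.2)
3605.5 T = 296859  ⇒  T ≈ 82.34 °C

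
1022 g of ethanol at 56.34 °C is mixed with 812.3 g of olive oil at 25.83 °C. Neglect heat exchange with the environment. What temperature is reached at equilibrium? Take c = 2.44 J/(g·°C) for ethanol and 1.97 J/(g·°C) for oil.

T_f ≈ 44.4 °C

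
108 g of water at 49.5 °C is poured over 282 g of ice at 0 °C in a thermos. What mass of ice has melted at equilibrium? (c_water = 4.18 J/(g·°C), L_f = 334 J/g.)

m_melted ≈ 66.9 g

Water can give up m c ΔT = 108×4.18×49.5 = 22346 J before reaching 0 °C.
Melting all 282 g of ice would need 282×334 = 94188 J.
22346 J < 94188 J, so only part of the ice melts and the system sits at 0 °C.
m_melted×334 = 22346  ⇒  m_melted ≈ 66.91 g.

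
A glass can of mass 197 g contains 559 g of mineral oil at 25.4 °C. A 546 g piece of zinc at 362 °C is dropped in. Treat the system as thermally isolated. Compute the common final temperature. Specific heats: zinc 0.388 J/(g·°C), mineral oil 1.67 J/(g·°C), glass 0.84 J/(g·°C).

T_f ≈ 79.8 °C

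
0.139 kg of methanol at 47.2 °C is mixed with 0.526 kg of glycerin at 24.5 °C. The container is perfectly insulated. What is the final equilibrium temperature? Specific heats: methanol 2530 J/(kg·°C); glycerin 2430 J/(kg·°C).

With ΣQ=0 the equilibrium temperature is the m·c-weighted mean:
T_f = (351.67·47.2 + 1278.2·24.5) / (351.67 + 1278.2)
    = 47914 / 1629.9 ≈ 29.40 °C

T_f ≈ 29.4 °C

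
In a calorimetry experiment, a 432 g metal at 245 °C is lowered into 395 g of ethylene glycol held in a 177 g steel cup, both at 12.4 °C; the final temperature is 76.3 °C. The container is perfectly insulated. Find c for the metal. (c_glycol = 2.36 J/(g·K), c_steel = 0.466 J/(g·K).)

c ≈ 0.89 J/(g·K)

Net heat exchanged in the isolated system is zero:
432×c×(76.3 − 245) + 395×2.36×(76.3 − 12.4) + 177×0.466×(76.3 − 12.4) = 0
-72878 c = -64838
c = -64838/-72878 ≈ 0.8897 J/(g·K)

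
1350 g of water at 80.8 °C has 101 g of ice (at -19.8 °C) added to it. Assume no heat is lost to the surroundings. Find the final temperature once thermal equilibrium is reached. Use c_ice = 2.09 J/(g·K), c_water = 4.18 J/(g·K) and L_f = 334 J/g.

T_f ≈ 68.9 °C

Conservation of energy gives ΣQ = 0:
ice -19.8→0 °C: 101·2.09·19.8 = 4179.6; melt ice: 101·334 = 33734; warm the meltwater: 422.18 T; water cools: 1350·4.18·(T − 80.8) = 5643(T − 80.8)
6065.2 T = 455954 − 37914 = 418041
T ≈ 68.92 °C (positive, so assuming full melt was valid).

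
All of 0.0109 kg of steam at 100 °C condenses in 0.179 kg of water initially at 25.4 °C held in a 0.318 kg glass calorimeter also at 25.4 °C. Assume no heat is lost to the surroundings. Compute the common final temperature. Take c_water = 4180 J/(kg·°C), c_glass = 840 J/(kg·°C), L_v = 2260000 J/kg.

Energy balance with sensible and latent terms:
steam→water at 100 °C releases m L_v = 0.0109×2260000 = 24634; condensate cools 100→T: 0.0109×4180×(T − 100) = 45.56(T − 100); original water: 748.22(T − 25.4); glass cup: 0.318×840×(T − 25.4) = 267.12(T − 25.4)
1060.9 T = 24634 + 4556.2 + 25790 = 54980
T ≈ 51.82 °C (< 100 °C, so full condensation is consistent).

T_f ≈ 51.8 °C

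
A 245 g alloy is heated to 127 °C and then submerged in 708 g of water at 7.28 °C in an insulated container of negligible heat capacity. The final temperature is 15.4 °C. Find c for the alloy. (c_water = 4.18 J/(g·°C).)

c ≈ 0.879 J/(g·°C)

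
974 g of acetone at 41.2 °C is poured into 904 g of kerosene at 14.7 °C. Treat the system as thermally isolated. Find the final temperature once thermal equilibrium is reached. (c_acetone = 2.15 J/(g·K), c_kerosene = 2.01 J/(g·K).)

T_f ≈ 28.9 °C

Taking heat into each body as positive, Σ m c ΔT = 0:
974·2.15·(T − 41.2) + 904·2.01·(T − 14.7) = 0
(2094.1 + 1817) T = 2094.1·41.2 + 1817·14.7
T = 112987 / 3911.1 = 28.9 °C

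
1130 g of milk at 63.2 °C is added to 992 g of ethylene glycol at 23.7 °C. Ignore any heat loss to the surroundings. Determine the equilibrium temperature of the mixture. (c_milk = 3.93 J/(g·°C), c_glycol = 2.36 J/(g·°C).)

T_f ≈ 49.6 °C

Let T be the final temperature. ΣQ_i = 0:
1130×3.93×(T − 63.2) + 992×2.36×(T − 23.7) = 0
6782 T = 336149
T = 336149 / 6782 = 49.6 °C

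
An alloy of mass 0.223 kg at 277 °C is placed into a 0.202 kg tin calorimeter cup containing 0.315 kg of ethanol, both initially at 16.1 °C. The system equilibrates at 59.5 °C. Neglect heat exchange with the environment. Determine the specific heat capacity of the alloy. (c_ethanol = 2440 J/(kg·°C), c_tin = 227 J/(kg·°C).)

c ≈ 729 J/(kg·°C)

Setting the total heat transfer to zero:
0.223×c×(59.5 − 277) + 0.315×2440×(59.5 − 16.1) + 0.202×227×(59.5 − 16.1) = 0
-48.5 c = -35347
c = -35347/-48.5 ≈ 728.8 J/(kg·°C)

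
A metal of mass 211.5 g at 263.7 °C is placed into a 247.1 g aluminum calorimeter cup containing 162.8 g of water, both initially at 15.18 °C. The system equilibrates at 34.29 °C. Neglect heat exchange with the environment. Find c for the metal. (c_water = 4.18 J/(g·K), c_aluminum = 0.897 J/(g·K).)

c ≈ 0.355 J/(g·K)

Taking heat into each body as positive, Σ m c ΔT = 0:
211.5·c·(34.29 − 263.7) + 162.8·4.18·(34.29 − 15.18) + 247.1·0.897·(34.29 − 15.18) = 0
-48520 c = -17240
c = -17240/-48520 ≈ 0.3553 J/(g·K)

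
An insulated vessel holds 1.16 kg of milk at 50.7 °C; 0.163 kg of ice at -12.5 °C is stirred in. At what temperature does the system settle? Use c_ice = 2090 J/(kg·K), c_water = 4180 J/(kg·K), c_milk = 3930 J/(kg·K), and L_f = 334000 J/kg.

T_f ≈ 32.9 °C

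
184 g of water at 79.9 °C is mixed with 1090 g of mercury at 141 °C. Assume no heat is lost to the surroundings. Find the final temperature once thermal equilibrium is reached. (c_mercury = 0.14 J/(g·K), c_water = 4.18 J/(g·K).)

T_f ≈ 90.0 °C

T_f is the heat-capacity-weighted average of the initial temperatures:
T_f = (152.6×141 + 769.12×79.9) / (152.6 + 769.12)
    = 82969 / 921.72 ≈ 90.02 °C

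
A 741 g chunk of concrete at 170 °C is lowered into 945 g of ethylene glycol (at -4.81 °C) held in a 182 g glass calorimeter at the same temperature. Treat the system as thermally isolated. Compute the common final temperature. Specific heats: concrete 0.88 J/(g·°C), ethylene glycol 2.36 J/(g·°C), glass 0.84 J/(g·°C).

T_f ≈ 32.7 °C

Let T be the final temperature. ΣQ_i = 0:
741*0.88*(T − 170) + 945*2.36*(T − (-4.81)) + 182*0.84*(T − (-4.81)) = 0
652.08(T − 170) + 2230.2(T − (-4.81)) + 152.88(T − (-4.81)) = 0
(652.08 + 2230.2 + 152.88) T = 652.08*170 + 2230.2*(-4.81) + 152.88*(-4.81)
T = 99391/3035.2 ≈ 32.75 °C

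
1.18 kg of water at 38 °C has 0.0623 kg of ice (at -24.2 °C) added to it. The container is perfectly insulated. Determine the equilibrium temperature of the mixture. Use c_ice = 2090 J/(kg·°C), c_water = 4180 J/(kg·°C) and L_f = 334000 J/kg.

T_f ≈ 31.5 °C

Energy balance with sensible and latent terms:
ice -24.2→0 °C: 0.0623·2090·24.2 = 3151
  latent heat to melt: 0.0623·334000 = 20808
  meltwater 0→T: 0.0623·4180·T = 260.41 T
  water: 4932.4(T − 38)
5192.8 T = 187431 − 23959 = 163472
T ≈ 31.48 °C. Since T > 0 °C, the all-ice-melts assumption holds.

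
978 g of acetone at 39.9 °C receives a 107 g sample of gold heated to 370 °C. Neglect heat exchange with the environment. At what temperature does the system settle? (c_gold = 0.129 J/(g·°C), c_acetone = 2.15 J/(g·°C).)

T_f ≈ 42.1 °C

Energy conservation, ΣQ = 0:
107×0.129×(T − 370) + 978×2.15×(T − 39.9) = 0
2116.5 T = 89005
T = 89005/2116.5 ≈ 42.05 °C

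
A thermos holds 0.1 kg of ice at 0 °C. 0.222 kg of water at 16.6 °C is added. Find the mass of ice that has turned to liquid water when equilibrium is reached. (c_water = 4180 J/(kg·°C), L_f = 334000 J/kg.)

Heat available from the water dropping to 0 °C: 0.222×4180×16.6 = 15404 J.
Melting all 0.1 kg of ice would need 0.1×334000 = 33400 J.
15404 J < 33400 J, so only part of the ice melts and the system sits at 0 °C.
Mass melted = 15404/334000 ≈ 0.04612 kg.

m_melted ≈ 0.0461 kg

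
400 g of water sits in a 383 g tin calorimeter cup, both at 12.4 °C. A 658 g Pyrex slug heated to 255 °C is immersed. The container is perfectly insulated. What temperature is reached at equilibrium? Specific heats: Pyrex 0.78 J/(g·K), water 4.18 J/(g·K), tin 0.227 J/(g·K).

T_f ≈ 67.2 °C

Heat gained plus heat lost sum to zero:
658×0.78×(T − 255) + 400×4.18×(T − 12.4) + 383×0.227×(T − 12.4) = 0
513.24(T − 255) + 1672(T − 12.4) + 86.94(T − 12.4) = 0
(513.24 + 1672 + 86.94) T = 513.24×255 + 1672×12.4 + 86.94×12.4
T ≈ 67.20 °C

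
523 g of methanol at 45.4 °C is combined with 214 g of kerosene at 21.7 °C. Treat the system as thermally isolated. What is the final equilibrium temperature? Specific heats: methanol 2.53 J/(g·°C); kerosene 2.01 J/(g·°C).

T_f = Σ m_i c_i T_i / Σ m_i c_i:
T_f = (1323.2×45.4 + 430.14×21.7) / (1323.2 + 430.14)
    = 69407 / 1753.3 ≈ 39.59 °C

T_f ≈ 39.6 °C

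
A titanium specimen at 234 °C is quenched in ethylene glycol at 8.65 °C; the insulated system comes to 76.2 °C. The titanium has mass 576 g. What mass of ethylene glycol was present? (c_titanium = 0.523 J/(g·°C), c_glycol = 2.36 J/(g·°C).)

m ≈ 298 g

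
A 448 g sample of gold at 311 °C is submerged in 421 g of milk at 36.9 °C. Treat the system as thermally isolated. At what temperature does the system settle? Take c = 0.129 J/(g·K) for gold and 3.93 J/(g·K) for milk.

T_f ≈ 46.2 °C

With ΣQ=0 the equilibrium temperature is the m·c-weighted mean:
T_f = (57.79*311 + 1654.5*36.9) / (57.79 + 1654.5)
    = 79025 / 1712.3 ≈ 46.15 °C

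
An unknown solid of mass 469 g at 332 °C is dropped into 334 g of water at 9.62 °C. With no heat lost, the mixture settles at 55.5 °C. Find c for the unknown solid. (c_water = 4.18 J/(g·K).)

m_s c (T_s − T_f) = m_water c_water (T_f − T_0):
469·c·(332 − 55.5) = 334·4.18·(55.5 − 9.62)
129678 c = 64054  ⇒  c ≈ 0.4939 J/(g·K)

c ≈ 0.494 J/(g·K)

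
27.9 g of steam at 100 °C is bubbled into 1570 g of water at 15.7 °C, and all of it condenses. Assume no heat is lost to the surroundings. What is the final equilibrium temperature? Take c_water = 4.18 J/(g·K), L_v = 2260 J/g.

Conservation of energy gives ΣQ = 0:
latent heat released on condensation: 27.9×2260 = 63054
  condensed water 100 °C→T: 116.62(T − 100)
  water warms: 1570×4.18×(T − 15.7) = 6562.6(T − 15.7)
6679.2 T = 63054 + 11662 + 103033 = 177749
T ≈ 26.61 °C — below 100 °C, confirming all the steam condensed.

T_f ≈ 26.6 °C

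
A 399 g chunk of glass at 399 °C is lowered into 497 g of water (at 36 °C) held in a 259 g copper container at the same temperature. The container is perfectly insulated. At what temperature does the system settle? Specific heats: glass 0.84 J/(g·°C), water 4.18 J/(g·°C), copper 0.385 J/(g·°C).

T_f ≈ 84.4 °C

With ΣQ=0 the equilibrium temperature is the m·c-weighted mean:
T_f = (335.16·399 + 2077.5·36 + 99.72·36) / (335.16 + 2077.5 + 99.72)
    = 212107 / 2512.3 ≈ 84.43 °C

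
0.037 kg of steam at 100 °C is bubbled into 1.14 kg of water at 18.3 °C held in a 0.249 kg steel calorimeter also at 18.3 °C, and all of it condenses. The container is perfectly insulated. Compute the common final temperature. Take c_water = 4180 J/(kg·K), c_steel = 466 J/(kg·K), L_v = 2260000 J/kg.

T_f ≈ 37.4 °C

Let T be the final temperature. ΣQ_i = 0:
condense steam: −0.037×2260000 = −83620
  condensate cools 100→T: 0.037×4180×(T − 100) = 154.66(T − 100)
  water warms: 1.14×4180×(T − 18.3) = 4765.2(T − 18.3)
  cup: 116.03(T − 18.3)
5035.9 T = 83620 + 15466 + 89327 = 188413
T ≈ 37.41 °C — below 100 °C, confirming all the steam condensed.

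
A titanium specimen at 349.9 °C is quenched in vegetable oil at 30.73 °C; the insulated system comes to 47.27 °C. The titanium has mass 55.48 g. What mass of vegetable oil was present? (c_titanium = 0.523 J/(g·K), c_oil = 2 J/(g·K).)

Heat lost by the titanium = heat gained by the oil:
55.48·0.523·(349.9 − 47.27) = m·2·(47.27 − 30.73)
33.08 m = 8781.1  ⇒  m ≈ 265.5 g

m ≈ 265 g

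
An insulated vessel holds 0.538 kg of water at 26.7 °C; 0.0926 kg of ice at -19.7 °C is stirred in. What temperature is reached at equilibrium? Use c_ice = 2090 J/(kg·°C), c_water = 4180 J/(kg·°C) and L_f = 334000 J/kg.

Energy conservation, ΣQ = 0:
warm ice to 0 °C: 0.0926×2090×(0 − (-19.7)) = 3812.6; fusion: m_ice L_f = 0.0926×334000 = 30928; warm the meltwater: 387.07 T; water cools: 0.538×4180×(T − 26.7) = 2248.8(T − 26.7)
2635.9 T = 60044 − 34741 = 25303
T ≈ 9.60 °C. Since T > 0 °C, the all-ice-melts assumption holds.

T_f ≈ 9.6 °C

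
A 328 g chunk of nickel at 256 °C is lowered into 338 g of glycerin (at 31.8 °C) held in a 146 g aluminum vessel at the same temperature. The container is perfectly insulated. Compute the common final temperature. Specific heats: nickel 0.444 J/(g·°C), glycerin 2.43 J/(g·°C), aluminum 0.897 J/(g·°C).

T_f ≈ 61.5 °C

Let T be the final temperature. ΣQ_i = 0:
328*0.444*(T − 256) + 338*2.43*(T − 31.8) + 146*0.897*(T − 31.8) = 0
(145.63 + 821.34 + 130.96) T = 145.63*256 + 821.34*31.8 + 130.96*31.8
T = 67565 / 1097.9 = 61.5 °C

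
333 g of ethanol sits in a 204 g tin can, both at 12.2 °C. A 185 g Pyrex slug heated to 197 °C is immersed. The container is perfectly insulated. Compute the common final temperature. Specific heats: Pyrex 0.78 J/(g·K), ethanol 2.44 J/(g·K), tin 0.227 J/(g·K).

T_f ≈ 38.8 °C

Let T be the final temperature. ΣQ_i = 0:
185·0.78·(T − 197) + 333·2.44·(T − 12.2) + 204·0.227·(T − 12.2) = 0
(144.3 + 812.52 + 46.31) T = 144.3·197 + 812.52·12.2 + 46.31·12.2
T = 38905/1003.1 ≈ 38.78 °C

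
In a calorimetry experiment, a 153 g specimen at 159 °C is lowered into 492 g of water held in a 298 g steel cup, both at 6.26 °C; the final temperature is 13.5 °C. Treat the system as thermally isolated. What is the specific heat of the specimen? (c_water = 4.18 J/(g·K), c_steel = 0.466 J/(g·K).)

Net heat exchanged in the isolated system is zero:
153×c×(13.5 − 159) + 492×4.18×(13.5 − 6.26) + 298×0.466×(13.5 − 6.26) = 0
-22262 c = -15895
c = -15895/-22262 ≈ 0.714 J/(g·K)

c ≈ 0.714 J/(g·K)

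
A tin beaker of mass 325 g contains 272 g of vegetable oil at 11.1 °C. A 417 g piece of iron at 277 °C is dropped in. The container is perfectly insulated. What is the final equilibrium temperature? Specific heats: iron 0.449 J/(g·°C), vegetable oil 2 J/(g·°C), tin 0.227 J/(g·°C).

T_f ≈ 72.9 °C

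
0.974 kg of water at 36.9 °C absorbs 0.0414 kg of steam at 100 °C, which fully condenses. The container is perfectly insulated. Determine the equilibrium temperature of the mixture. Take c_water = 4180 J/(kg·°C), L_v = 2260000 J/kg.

T_f ≈ 61.5 °C

Setting the total heat transfer to zero:
condense steam: −0.0414·2260000 = −93564
  condensate cools 100→T: 0.0414·4180·(T − 100) = 173.05(T − 100)
  original water: 4071.3(T − 36.9)
4244.4 T = 93564 + 17305 + 150232 = 261101
T ≈ 61.52 °C, under the boiling point, so the assumption holds.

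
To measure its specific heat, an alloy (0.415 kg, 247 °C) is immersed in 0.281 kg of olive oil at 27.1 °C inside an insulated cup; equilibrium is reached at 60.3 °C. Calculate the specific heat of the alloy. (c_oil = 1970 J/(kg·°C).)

Setting the total heat transfer to zero:
0.415×c×(60.3 − 247) + 0.281×1970×(60.3 − 27.1) = 0
-77.48 c = -18379
c = -18379/-77.48 ≈ 237.2 J/(kg·°C)

c ≈ 237 J/(kg·°C)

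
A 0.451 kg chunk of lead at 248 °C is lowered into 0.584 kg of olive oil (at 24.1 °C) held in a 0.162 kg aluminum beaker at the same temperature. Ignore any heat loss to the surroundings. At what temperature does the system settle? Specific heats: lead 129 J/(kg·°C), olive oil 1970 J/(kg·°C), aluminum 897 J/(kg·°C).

With ΣQ=0 the equilibrium temperature is the m·c-weighted mean:
T_f = (58.18×248 + 1150.5×24.1 + 145.31×24.1) / (58.18 + 1150.5 + 145.31)
    = 45657 / 1354 ≈ 33.72 °C

T_f ≈ 33.7 °C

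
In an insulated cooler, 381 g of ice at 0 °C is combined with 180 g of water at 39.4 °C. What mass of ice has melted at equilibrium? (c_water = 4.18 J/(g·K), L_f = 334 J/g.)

Cooling the water to 0 °C releases 180·4.18·39.4 = 29645 J.
Fully melting the ice requires m_ice L_f = 381·334 = 127254 J.
That's not enough to melt it all — equilibrium is at 0 °C with ice remaining.
m_melted·334 = 29645  ⇒  m_melted ≈ 88.76 g.

m_melted ≈ 88.8 g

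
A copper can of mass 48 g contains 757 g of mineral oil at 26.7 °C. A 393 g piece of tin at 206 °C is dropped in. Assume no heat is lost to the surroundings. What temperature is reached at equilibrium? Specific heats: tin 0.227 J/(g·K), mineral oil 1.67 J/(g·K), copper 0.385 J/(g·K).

Taking heat into each body as positive, Σ m c ΔT = 0:
393*0.227*(T − 206) + 757*1.67*(T − 26.7) + 48*0.385*(T − 26.7) = 0
89.21(T − 206) + 1264.2(T − 26.7) + 18.48(T − 26.7) = 0
1371.9 T = 52625
T = 52625/1371.9 ≈ 38.36 °C

T_f ≈ 38.4 °C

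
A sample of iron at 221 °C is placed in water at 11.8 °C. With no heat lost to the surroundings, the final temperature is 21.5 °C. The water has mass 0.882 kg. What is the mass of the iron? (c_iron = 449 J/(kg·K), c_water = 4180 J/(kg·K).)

m ≈ 0.399 kg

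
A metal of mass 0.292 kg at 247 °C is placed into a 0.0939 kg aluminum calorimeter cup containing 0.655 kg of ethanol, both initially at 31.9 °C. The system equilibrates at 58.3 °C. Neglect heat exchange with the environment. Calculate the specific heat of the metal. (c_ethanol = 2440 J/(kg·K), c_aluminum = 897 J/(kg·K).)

Net heat exchanged in the isolated system is zero:
0.292·c·(58.3 − 247) + 0.655·2440·(58.3 − 31.9) + 0.0939·897·(58.3 − 31.9) = 0
-55.1 c = -44416
c = -44416/-55.1 ≈ 806.1 J/(kg·K)

c ≈ 806 J/(kg·K)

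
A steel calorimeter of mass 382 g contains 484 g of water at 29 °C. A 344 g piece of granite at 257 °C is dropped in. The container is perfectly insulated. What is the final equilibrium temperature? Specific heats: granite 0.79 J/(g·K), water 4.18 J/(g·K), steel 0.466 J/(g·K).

Net heat exchanged in the isolated system is zero:
344·0.79·(T − 257) + 484·4.18·(T − 29) + 382·0.466·(T − 29) = 0
271.76(T − 257) + 2023.1(T − 29) + 178.01(T − 29) = 0
2472.9 T = 133675
T = 133675/2472.9 ≈ 54.06 °C

T_f ≈ 54.1 °C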